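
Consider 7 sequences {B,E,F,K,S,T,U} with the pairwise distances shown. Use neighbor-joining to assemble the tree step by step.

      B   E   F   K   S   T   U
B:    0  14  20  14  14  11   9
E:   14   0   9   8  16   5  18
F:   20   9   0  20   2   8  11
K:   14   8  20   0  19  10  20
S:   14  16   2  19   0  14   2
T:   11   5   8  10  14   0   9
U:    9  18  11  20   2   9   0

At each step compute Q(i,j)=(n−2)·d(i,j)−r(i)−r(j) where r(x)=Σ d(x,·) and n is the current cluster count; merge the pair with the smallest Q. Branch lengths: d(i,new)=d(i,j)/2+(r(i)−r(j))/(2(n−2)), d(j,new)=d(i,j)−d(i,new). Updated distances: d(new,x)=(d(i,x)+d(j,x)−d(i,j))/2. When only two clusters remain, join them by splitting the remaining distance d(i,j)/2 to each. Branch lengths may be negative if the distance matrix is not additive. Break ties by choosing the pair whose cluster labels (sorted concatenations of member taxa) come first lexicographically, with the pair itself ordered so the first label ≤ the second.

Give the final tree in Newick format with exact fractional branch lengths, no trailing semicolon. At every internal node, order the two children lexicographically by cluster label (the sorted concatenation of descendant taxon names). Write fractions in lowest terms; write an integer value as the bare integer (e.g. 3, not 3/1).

step 1: merge (F,S) at d=2, Q=-127; branch lengths F→13/10, S→7/10; new cluster FS
  updated: d(B,FS)=16, d(E,FS)=23/2, d(FS,K)=37/2, d(FS,T)=10, d(FS,U)=11/2
step 2: merge (FS,U) at d=11/2, Q=-101; branch lengths FS→11/4, U→11/4; new cluster FSU
  updated: d(B,FSU)=39/4, d(E,FSU)=12, d(FSU,K)=33/2, d(FSU,T)=27/4
step 3: merge (B,FSU) at d=39/4, Q=-129/2; branch lengths B→11/2, FSU→17/4; new cluster BFSU
  updated: d(BFSU,E)=65/8, d(BFSU,K)=83/8, d(BFSU,T)=4
step 4: merge (BFSU,T) at d=4, Q=-67/2; branch lengths BFSU→23/8, T→9/8; new cluster BFSTU
  updated: d(BFSTU,E)=73/16, d(BFSTU,K)=131/16
step 5: merge (BFSTU,E) at d=73/16, Q=-83/4; branch lengths BFSTU→19/8, E→35/16; new cluster BEFSTU
  updated: d(BEFSTU,K)=93/16
step 6: merge (BEFSTU,K) at d=93/16; branch lengths BEFSTU→93/32, K→93/32; new cluster BEFKSTU
final tree: ((((B:11/2,((F:13/10,S:7/10):11/4,U:11/4):17/4):23/8,T:9/8):19/8,E:35/16):93/32,K:93/32)
total length: 253/8

((((B:11/2,((F:13/10,S:7/10):11/4,U:11/4):17/4):23/8,T:9/8):19/8,E:35/16):93/32,K:93/32)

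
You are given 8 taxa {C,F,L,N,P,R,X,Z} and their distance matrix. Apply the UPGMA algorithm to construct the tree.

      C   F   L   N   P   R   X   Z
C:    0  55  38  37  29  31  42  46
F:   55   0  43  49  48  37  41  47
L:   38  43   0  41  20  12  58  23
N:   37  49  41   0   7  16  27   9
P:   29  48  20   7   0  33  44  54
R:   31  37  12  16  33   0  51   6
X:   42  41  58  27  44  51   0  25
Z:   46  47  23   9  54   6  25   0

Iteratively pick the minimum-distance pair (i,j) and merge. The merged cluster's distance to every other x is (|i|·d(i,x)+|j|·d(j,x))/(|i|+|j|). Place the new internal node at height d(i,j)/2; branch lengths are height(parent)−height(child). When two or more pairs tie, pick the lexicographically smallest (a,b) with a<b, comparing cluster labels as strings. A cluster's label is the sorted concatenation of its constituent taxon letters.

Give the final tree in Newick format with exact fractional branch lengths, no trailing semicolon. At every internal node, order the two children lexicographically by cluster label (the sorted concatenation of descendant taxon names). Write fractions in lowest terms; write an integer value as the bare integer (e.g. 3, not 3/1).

((C:181/10,((L:35/4,(R:3,Z:3):23/4):17/3,(N:7/2,P:7/2):131/12):221/60):229/60,(F:41/2,X:41/2):17/12)

1. join R+Z (d=6) ⇒ RZ; edges |R|=3, |Z|=3
  updated: d(C,RZ)=77/2, d(F,RZ)=42, d(L,RZ)=35/2, d(N,RZ)=25/2, d(P,RZ)=87/2, d(RZ,X)=38
2. join N+P (d=7) ⇒ NP; edges |N|=7/2, |P|=7/2
  updated: d(C,NP)=33, d(F,NP)=97/2, d(L,NP)=61/2, d(NP,RZ)=28, d(NP,X)=71/2
3. join L+RZ (d=35/2) ⇒ LRZ; edges |L|=35/4, |RZ|=23/4
  updated: d(C,LRZ)=115/3, d(F,LRZ)=127/3, d(LRZ,NP)=173/6, d(LRZ,X)=134/3
4. join LRZ+NP (d=173/6) ⇒ LNPRZ; edges |LRZ|=17/3, |NP|=131/12
  updated: d(C,LNPRZ)=181/5, d(F,LNPRZ)=224/5, d(LNPRZ,X)=41
5. join C+LNPRZ (d=181/5) ⇒ CLNPRZ; edges |C|=181/10, |LNPRZ|=221/60
  updated: d(CLNPRZ,F)=93/2, d(CLNPRZ,X)=247/6
6. join F+X (d=41) ⇒ FX; edges |F|=41/2, |X|=41/2
  updated: d(CLNPRZ,FX)=263/6
7. join CLNPRZ+FX (d=263/6) ⇒ CFLNPRXZ; edges |CLNPRZ|=229/60, |FX|=17/12
final tree: ((C:181/10,((L:35/4,(R:3,Z:3):23/4):17/3,(N:7/2,P:7/2):131/12):221/60):229/60,(F:41/2,X:41/2):17/12)
total length: 1121/10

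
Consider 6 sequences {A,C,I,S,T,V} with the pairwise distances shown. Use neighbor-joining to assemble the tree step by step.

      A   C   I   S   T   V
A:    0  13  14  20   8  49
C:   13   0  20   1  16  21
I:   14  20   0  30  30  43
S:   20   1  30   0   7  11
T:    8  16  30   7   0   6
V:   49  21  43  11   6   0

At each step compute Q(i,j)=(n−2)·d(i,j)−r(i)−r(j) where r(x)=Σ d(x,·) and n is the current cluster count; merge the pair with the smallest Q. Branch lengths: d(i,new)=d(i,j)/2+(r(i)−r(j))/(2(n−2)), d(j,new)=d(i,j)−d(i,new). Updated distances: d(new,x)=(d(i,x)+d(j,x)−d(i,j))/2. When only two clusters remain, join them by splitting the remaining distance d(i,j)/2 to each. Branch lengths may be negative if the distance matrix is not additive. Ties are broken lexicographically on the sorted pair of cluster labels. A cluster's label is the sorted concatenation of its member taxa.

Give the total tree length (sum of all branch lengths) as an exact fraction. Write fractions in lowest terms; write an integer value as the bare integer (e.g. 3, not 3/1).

42

1. join A+I (d=14, Q=-185) ⇒ AI; edges |A|=23/8, |I|=89/8
  updated: d(AI,C)=19/2, d(AI,S)=18, d(AI,T)=12, d(AI,V)=39
2. join T+V (d=6, Q=-100) ⇒ TV; edges |T|=-3, |V|=9
  updated: d(AI,TV)=45/2, d(C,TV)=31/2, d(S,TV)=6
3. join AI+C (d=19/2, Q=-57) ⇒ ACI; edges |AI|=43/4, |C|=-5/4
  updated: d(ACI,S)=19/4, d(ACI,TV)=57/4
4. join ACI+S (d=19/4, Q=-25) ⇒ ACIS; edges |ACI|=13/2, |S|=-7/4
  updated: d(ACIS,TV)=31/4
5. join ACIS+TV (d=31/4) ⇒ ACISTV; edges |ACIS|=31/8, |TV|=31/8
final tree: ((((A:23/8,I:89/8):43/4,C:-5/4):13/2,S:-7/4):31/8,(T:-3,V:9):31/8)
total length: 42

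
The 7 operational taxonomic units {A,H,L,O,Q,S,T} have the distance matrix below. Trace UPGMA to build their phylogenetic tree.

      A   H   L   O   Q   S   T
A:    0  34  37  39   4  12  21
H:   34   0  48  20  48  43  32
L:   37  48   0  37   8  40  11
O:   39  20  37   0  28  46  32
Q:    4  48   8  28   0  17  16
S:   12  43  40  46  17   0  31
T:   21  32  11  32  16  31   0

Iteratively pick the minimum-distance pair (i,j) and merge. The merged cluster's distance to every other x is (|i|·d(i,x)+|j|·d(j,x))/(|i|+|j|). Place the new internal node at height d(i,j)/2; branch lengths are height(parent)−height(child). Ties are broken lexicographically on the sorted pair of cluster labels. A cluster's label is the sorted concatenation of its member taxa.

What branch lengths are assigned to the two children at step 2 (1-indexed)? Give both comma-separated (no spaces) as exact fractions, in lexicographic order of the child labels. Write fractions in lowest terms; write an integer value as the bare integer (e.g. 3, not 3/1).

11/2,11/2

step 1: merge (A,Q) at d=4; branch lengths A→2, Q→2; new cluster AQ
  updated: d(AQ,H)=41, d(AQ,L)=45/2, d(AQ,O)=67/2, d(AQ,S)=29/2, d(AQ,T)=37/2
step 2: merge (L,T) at d=11; branch lengths L→11/2, T→11/2; new cluster LT
  updated: d(AQ,LT)=41/2, d(H,LT)=40, d(LT,O)=69/2, d(LT,S)=71/2
step 3: merge (AQ,S) at d=29/2; branch lengths AQ→21/4, S→29/4; new cluster AQS
  updated: d(AQS,H)=125/3, d(AQS,LT)=51/2, d(AQS,O)=113/3
step 4: merge (H,O) at d=20; branch lengths H→10, O→10; new cluster HO
  updated: d(AQS,HO)=119/3, d(HO,LT)=149/4
step 5: merge (AQS,LT) at d=51/2; branch lengths AQS→11/2, LT→29/4; new cluster ALQST
  updated: d(ALQST,HO)=387/10
step 6: merge (ALQST,HO) at d=387/10; branch lengths ALQST→33/5, HO→187/20; new cluster AHLOQST
final tree: ((((A:2,Q:2):21/4,S:29/4):11/2,(L:11/2,T:11/2):29/4):33/5,(H:10,O:10):187/20)
total length: 381/5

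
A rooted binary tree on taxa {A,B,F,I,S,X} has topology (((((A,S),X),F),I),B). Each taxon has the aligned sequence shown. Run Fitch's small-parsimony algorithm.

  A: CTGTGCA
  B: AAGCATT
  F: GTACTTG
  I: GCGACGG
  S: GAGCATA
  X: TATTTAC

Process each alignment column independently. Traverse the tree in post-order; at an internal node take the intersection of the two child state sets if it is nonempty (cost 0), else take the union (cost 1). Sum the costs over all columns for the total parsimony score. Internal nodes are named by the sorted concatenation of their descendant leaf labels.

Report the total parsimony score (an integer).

site 0, node AS: A={C} ∪ S={G} → {C,G} (+1)
site 0, node ASX: AS={C,G} ∪ X={T} → {C,G,T} (+1)
site 0, node AFSX: ASX={C,G,T} ∩ F={G} → {G} (+0)
site 0, node AFISX: AFSX={G} ∩ I={G} → {G} (+0)
site 0, node ABFISX: AFISX={G} ∪ B={A} → {A,G} (+1)
site 1, node AS: A={T} ∪ S={A} → {A,T} (+1)
site 1, node ASX: AS={A,T} ∩ X={A} → {A} (+0)
site 1, node AFSX: ASX={A} ∪ F={T} → {A,T} (+1)
site 1, node AFISX: AFSX={A,T} ∪ I={C} → {A,C,T} (+1)
site 1, node ABFISX: AFISX={A,C,T} ∩ B={A} → {A} (+0)
site 2, node AS: A={G} ∩ S={G} → {G} (+0)
site 2, node ASX: AS={G} ∪ X={T} → {G,T} (+1)
site 2, node AFSX: ASX={G,T} ∪ F={A} → {A,G,T} (+1)
site 2, node AFISX: AFSX={A,G,T} ∩ I={G} → {G} (+0)
site 2, node ABFISX: AFISX={G} ∩ B={G} → {G} (+0)
site 3, node AS: A={T} ∪ S={C} → {C,T} (+1)
site 3, node ASX: AS={C,T} ∩ X={T} → {T} (+0)
site 3, node AFSX: ASX={T} ∪ F={C} → {C,T} (+1)
site 3, node AFISX: AFSX={C,T} ∪ I={A} → {A,C,T} (+1)
site 3, node ABFISX: AFISX={A,C,T} ∩ B={C} → {C} (+0)
site 4, node AS: A={G} ∪ S={A} → {A,G} (+1)
site 4, node ASX: AS={A,G} ∪ X={T} → {A,G,T} (+1)
site 4, node AFSX: ASX={A,G,T} ∩ F={T} → {T} (+0)
site 4, node AFISX: AFSX={T} ∪ I={C} → {C,T} (+1)
site 4, node ABFISX: AFISX={C,T} ∪ B={A} → {A,C,T} (+1)
site 5, node AS: A={C} ∪ S={T} → {C,T} (+1)
site 5, node ASX: AS={C,T} ∪ X={A} → {A,C,T} (+1)
site 5, node AFSX: ASX={A,C,T} ∩ F={T} → {T} (+0)
site 5, node AFISX: AFSX={T} ∪ I={G} → {G,T} (+1)
site 5, node ABFISX: AFISX={G,T} ∩ B={T} → {T} (+0)
site 6, node AS: A={A} ∩ S={A} → {A} (+0)
site 6, node ASX: AS={A} ∪ X={C} → {A,C} (+1)
site 6, node AFSX: ASX={A,C} ∪ F={G} → {A,C,G} (+1)
site 6, node AFISX: AFSX={A,C,G} ∩ I={G} → {G} (+0)
site 6, node ABFISX: AFISX={G} ∪ B={T} → {G,T} (+1)
per-site changes: [3, 3, 2, 3, 4, 3, 3]; total = 21

21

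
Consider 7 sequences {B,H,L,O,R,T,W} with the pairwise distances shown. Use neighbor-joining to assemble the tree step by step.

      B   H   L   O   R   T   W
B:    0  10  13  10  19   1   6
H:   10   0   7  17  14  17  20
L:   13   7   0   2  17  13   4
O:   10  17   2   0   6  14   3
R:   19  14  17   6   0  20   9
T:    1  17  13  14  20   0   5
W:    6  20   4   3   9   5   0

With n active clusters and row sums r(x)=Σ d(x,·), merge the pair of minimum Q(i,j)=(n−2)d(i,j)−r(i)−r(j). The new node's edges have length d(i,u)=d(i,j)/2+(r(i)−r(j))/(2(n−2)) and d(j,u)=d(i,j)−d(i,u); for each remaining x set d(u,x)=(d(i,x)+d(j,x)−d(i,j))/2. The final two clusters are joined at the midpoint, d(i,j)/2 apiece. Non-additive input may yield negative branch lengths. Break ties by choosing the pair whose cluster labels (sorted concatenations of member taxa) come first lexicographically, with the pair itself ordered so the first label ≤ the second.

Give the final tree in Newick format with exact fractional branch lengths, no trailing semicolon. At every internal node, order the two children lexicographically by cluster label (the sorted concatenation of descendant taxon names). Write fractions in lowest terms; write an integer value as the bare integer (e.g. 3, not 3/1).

(((((B:-3/5,T:8/5):137/24,W:-17/24):11/4,(H:113/16,L:-1/16):29/8):19/8,O:-3/16):99/32,R:99/32)

iteration 1: select B,T (d=1, Q=-124); attach at lengths (-3/5, 8/5); label the merged cluster BT
  updated: d(BT,H)=13, d(BT,L)=25/2, d(BT,O)=23/2, d(BT,R)=19, d(BT,W)=5
iteration 2: select H,L (d=7, Q=-171/2); attach at lengths (113/16, -1/16); label the merged cluster HL
  updated: d(BT,HL)=37/4, d(HL,O)=6, d(HL,R)=12, d(HL,W)=17/2
iteration 3: select BT,W (d=5, Q=-221/4); attach at lengths (137/24, -17/24); label the merged cluster BTW
  updated: d(BTW,HL)=51/8, d(BTW,O)=19/4, d(BTW,R)=23/2
iteration 4: select BTW,HL (d=51/8, Q=-137/4); attach at lengths (11/4, 29/8); label the merged cluster BHLTW
  updated: d(BHLTW,O)=35/16, d(BHLTW,R)=137/16
iteration 5: select BHLTW,O (d=35/16, Q=-67/4); attach at lengths (19/8, -3/16); label the merged cluster BHLOTW
  updated: d(BHLOTW,R)=99/16
iteration 6: select BHLOTW,R (d=99/16); attach at lengths (99/32, 99/32); label the merged cluster BHLORTW
final tree: (((((B:-3/5,T:8/5):137/24,W:-17/24):11/4,(H:113/16,L:-1/16):29/8):19/8,O:-3/16):99/32,R:99/32)
total length: 111/4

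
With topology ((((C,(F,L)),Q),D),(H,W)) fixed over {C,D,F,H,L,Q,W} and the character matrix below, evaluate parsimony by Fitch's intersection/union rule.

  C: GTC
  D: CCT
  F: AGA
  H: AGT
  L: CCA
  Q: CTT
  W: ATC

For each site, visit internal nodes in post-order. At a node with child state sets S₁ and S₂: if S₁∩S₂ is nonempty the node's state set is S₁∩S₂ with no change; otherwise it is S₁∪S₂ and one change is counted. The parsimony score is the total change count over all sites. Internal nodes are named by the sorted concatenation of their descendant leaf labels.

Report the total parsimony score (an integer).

site 0, node FL: F={A} ∪ L={C} → {A,C} (+1)
site 0, node CFL: C={G} ∪ FL={A,C} → {A,C,G} (+1)
site 0, node CFLQ: CFL={A,C,G} ∩ Q={C} → {C} (+0)
site 0, node CDFLQ: CFLQ={C} ∩ D={C} → {C} (+0)
site 0, node HW: H={A} ∩ W={A} → {A} (+0)
site 0, node CDFHLQW: CDFLQ={C} ∪ HW={A} → {A,C} (+1)
site 1, node FL: F={G} ∪ L={C} → {C,G} (+1)
site 1, node CFL: C={T} ∪ FL={C,G} → {C,G,T} (+1)
site 1, node CFLQ: CFL={C,G,T} ∩ Q={T} → {T} (+0)
site 1, node CDFLQ: CFLQ={T} ∪ D={C} → {C,T} (+1)
site 1, node HW: H={G} ∪ W={T} → {G,T} (+1)
site 1, node CDFHLQW: CDFLQ={C,T} ∩ HW={G,T} → {T} (+0)
site 2, node FL: F={A} ∩ L={A} → {A} (+0)
site 2, node CFL: C={C} ∪ FL={A} → {A,C} (+1)
site 2, node CFLQ: CFL={A,C} ∪ Q={T} → {A,C,T} (+1)
site 2, node CDFLQ: CFLQ={A,C,T} ∩ D={T} → {T} (+0)
site 2, node HW: H={T} ∪ W={C} → {C,T} (+1)
site 2, node CDFHLQW: CDFLQ={T} ∩ HW={C,T} → {T} (+0)
per-site changes: [3, 4, 3]; total = 10

10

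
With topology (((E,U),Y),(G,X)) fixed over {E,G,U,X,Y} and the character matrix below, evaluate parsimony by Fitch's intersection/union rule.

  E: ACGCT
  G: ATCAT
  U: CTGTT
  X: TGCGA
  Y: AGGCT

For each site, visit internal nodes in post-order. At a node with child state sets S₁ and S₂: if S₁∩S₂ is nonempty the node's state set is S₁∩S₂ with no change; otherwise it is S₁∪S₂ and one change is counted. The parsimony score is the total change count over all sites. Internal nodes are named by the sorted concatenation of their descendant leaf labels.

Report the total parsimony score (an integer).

EU@0: {A} ∪ {C} = {A,C} (union, +1)
EUY@0: {A,C} ∩ {A} = {A} (intersection, +0)
GX@0: {A} ∪ {T} = {A,T} (union, +1)
EGUXY@0: {A} ∩ {A,T} = {A} (intersection, +0)
EU@1: {C} ∪ {T} = {C,T} (union, +1)
EUY@1: {C,T} ∪ {G} = {C,G,T} (union, +1)
GX@1: {T} ∪ {G} = {G,T} (union, +1)
EGUXY@1: {C,G,T} ∩ {G,T} = {G,T} (intersection, +0)
EU@2: {G} ∩ {G} = {G} (intersection, +0)
EUY@2: {G} ∩ {G} = {G} (intersection, +0)
GX@2: {C} ∩ {C} = {C} (intersection, +0)
EGUXY@2: {G} ∪ {C} = {C,G} (union, +1)
EU@3: {C} ∪ {T} = {C,T} (union, +1)
EUY@3: {C,T} ∩ {C} = {C} (intersection, +0)
GX@3: {A} ∪ {G} = {A,G} (union, +1)
EGUXY@3: {C} ∪ {A,G} = {A,C,G} (union, +1)
EU@4: {T} ∩ {T} = {T} (intersection, +0)
EUY@4: {T} ∩ {T} = {T} (intersection, +0)
GX@4: {T} ∪ {A} = {A,T} (union, +1)
EGUXY@4: {T} ∩ {A,T} = {T} (intersection, +0)
per-site changes: [2, 3, 1, 3, 1]; total = 10

10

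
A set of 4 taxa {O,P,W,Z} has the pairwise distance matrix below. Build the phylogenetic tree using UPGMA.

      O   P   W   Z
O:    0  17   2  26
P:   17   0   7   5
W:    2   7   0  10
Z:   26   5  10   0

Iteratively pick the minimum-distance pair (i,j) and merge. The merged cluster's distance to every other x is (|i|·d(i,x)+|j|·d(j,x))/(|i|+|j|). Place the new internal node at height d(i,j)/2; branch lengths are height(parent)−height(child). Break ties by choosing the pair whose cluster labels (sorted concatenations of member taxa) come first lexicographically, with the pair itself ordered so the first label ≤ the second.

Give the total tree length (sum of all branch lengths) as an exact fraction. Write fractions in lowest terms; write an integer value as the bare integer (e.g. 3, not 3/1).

iteration 1: select O,W (d=2); attach at lengths (1, 1); label the merged cluster OW
  updated: d(OW,P)=12, d(OW,Z)=18
iteration 2: select P,Z (d=5); attach at lengths (5/2, 5/2); label the merged cluster PZ
  updated: d(OW,PZ)=15
iteration 3: select OW,PZ (d=15); attach at lengths (13/2, 5); label the merged cluster OPWZ
final tree: ((O:1,W:1):13/2,(P:5/2,Z:5/2):5)
total length: 37/2

37/2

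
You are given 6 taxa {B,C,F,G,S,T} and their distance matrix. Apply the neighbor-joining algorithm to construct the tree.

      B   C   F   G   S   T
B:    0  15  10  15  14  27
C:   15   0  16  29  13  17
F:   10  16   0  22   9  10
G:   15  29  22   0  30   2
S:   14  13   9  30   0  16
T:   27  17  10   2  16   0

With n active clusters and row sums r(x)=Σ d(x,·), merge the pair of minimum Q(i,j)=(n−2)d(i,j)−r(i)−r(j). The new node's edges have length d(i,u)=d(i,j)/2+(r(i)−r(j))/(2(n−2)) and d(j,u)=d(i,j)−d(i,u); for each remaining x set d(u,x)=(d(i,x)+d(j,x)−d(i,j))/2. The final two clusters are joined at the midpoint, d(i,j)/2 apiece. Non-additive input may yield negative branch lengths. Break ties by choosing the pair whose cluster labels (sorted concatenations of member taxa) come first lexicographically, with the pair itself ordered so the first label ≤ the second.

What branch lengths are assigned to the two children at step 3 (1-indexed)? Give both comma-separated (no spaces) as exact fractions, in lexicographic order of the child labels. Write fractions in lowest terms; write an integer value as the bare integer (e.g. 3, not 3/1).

iteration 1: select G,T (d=2, Q=-162); attach at lengths (17/4, -9/4); label the merged cluster GT
  updated: d(B,GT)=20, d(C,GT)=22, d(F,GT)=15, d(GT,S)=22
iteration 2: select C,S (d=13, Q=-85); attach at lengths (47/6, 31/6); label the merged cluster CS
  updated: d(B,CS)=8, d(CS,F)=6, d(CS,GT)=31/2
iteration 3: select B,CS (d=8, Q=-103/2); attach at lengths (49/8, 15/8); label the merged cluster BCS
  updated: d(BCS,F)=4, d(BCS,GT)=55/4
iteration 4: select BCS,F (d=4, Q=-131/4); attach at lengths (11/8, 21/8); label the merged cluster BCFS
  updated: d(BCFS,GT)=99/8
iteration 5: select BCFS,GT (d=99/8); attach at lengths (99/16, 99/16); label the merged cluster BCFGST
final tree: (((B:49/8,(C:47/6,S:31/6):15/8):11/8,F:21/8):99/16,(G:17/4,T:-9/4):99/16)
total length: 315/8

49/8,15/8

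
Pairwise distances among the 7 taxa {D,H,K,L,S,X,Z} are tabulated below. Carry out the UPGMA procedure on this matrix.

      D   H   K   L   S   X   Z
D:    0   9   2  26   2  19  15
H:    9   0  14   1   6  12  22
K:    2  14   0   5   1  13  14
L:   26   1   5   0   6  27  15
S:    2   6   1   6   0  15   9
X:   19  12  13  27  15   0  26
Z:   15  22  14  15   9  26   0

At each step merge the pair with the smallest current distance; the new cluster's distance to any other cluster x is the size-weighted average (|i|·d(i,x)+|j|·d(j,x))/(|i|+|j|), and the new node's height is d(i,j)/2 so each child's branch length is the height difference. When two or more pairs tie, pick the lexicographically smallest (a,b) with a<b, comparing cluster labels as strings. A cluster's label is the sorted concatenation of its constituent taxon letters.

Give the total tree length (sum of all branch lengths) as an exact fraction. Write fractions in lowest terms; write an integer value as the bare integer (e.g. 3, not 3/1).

iteration 1: select H,L (d=1); attach at lengths (1/2, 1/2); label the merged cluster HL
  updated: d(D,HL)=35/2, d(HL,K)=19/2, d(HL,S)=6, d(HL,X)=39/2, d(HL,Z)=37/2
iteration 2: select K,S (d=1); attach at lengths (1/2, 1/2); label the merged cluster KS
  updated: d(D,KS)=2, d(HL,KS)=31/4, d(KS,X)=14, d(KS,Z)=23/2
iteration 3: select D,KS (d=2); attach at lengths (1, 1/2); label the merged cluster DKS
  updated: d(DKS,HL)=11, d(DKS,X)=47/3, d(DKS,Z)=38/3
iteration 4: select DKS,HL (d=11); attach at lengths (9/2, 5); label the merged cluster DHKLS
  updated: d(DHKLS,X)=86/5, d(DHKLS,Z)=15
iteration 5: select DHKLS,Z (d=15); attach at lengths (2, 15/2); label the merged cluster DHKLSZ
  updated: d(DHKLSZ,X)=56/3
iteration 6: select DHKLSZ,X (d=56/3); attach at lengths (11/6, 28/3); label the merged cluster DHKLSXZ
final tree: ((((D:1,(K:1/2,S:1/2):1/2):9/2,(H:1/2,L:1/2):5):2,Z:15/2):11/6,X:28/3)
total length: 101/3

101/3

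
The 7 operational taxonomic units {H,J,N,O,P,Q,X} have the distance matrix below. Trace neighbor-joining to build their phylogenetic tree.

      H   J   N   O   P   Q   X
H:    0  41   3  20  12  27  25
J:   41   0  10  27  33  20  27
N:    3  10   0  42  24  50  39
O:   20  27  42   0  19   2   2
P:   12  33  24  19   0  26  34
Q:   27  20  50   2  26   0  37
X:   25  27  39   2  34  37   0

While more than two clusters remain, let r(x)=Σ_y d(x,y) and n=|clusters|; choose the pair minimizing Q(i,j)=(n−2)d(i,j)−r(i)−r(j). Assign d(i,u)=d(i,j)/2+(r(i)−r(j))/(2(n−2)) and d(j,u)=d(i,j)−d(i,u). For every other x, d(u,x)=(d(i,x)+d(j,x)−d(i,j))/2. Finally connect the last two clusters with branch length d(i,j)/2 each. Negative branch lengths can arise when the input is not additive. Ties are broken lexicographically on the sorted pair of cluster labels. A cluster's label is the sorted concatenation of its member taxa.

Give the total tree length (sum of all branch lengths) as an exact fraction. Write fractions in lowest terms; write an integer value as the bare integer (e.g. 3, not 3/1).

1. join H+N (d=3, Q=-281) ⇒ HN; edges |H|=-5/2, |N|=11/2
  updated: d(HN,J)=24, d(HN,O)=59/2, d(HN,P)=33/2, d(HN,Q)=37, d(HN,X)=61/2
2. join O+X (d=2, Q=-202) ⇒ OX; edges |O|=-43/8, |X|=59/8
  updated: d(HN,OX)=29, d(J,OX)=26, d(OX,P)=51/2, d(OX,Q)=37/2
3. join HN+P (d=33/2, Q=-158) ⇒ HNP; edges |HN|=55/6, |P|=22/3
  updated: d(HNP,J)=81/4, d(HNP,OX)=19, d(HNP,Q)=93/4
4. join HNP+J (d=81/4, Q=-353/4) ⇒ HJNP; edges |HNP|=147/16, |J|=177/16
  updated: d(HJNP,OX)=99/8, d(HJNP,Q)=23/2
5. join HJNP+OX (d=99/8, Q=-339/8) ⇒ HJNOPX; edges |HJNP|=43/16, |OX|=155/16
  updated: d(HJNOPX,Q)=141/16
6. join HJNOPX+Q (d=141/16) ⇒ HJNOPQX; edges |HJNOPX|=141/32, |Q|=141/32
final tree: (((((H:-5/2,N:11/2):55/6,P:22/3):147/16,J:177/16):43/16,(O:-43/8,X:59/8):155/16):141/32,Q:141/32)
total length: 1007/16

1007/16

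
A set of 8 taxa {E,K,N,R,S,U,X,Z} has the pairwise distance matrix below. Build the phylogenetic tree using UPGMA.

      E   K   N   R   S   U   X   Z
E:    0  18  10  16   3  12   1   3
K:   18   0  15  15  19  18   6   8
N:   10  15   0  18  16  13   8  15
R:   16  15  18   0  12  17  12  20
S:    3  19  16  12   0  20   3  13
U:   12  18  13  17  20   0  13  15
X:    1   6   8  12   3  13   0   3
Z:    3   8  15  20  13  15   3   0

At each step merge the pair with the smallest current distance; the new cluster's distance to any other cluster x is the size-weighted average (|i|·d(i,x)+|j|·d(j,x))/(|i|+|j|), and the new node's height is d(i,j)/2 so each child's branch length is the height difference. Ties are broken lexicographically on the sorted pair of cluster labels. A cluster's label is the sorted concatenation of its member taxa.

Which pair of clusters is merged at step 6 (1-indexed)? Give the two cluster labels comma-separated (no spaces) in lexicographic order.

EKNSXZ,U

1. join E+X (d=1) ⇒ EX; edges |E|=1/2, |X|=1/2
  updated: d(EX,K)=12, d(EX,N)=9, d(EX,R)=14, d(EX,S)=3, d(EX,U)=25/2, d(EX,Z)=3
2. join EX+S (d=3) ⇒ ESX; edges |EX|=1, |S|=3/2
  updated: d(ESX,K)=43/3, d(ESX,N)=34/3, d(ESX,R)=40/3, d(ESX,U)=15, d(ESX,Z)=19/3
3. join ESX+Z (d=19/3) ⇒ ESXZ; edges |ESX|=5/3, |Z|=19/6
  updated: d(ESXZ,K)=51/4, d(ESXZ,N)=49/4, d(ESXZ,R)=15, d(ESXZ,U)=15
4. join ESXZ+N (d=49/4) ⇒ ENSXZ; edges |ESXZ|=71/24, |N|=49/8
  updated: d(ENSXZ,K)=66/5, d(ENSXZ,R)=78/5, d(ENSXZ,U)=73/5
5. join ENSXZ+K (d=66/5) ⇒ EKNSXZ; edges |ENSXZ|=19/40, |K|=33/5
  updated: d(EKNSXZ,R)=31/2, d(EKNSXZ,U)=91/6
6. join EKNSXZ+U (d=91/6) ⇒ EKNSUXZ; edges |EKNSXZ|=59/60, |U|=91/12
  updated: d(EKNSUXZ,R)=110/7
7. join EKNSUXZ+R (d=110/7) ⇒ EKNRSUXZ; edges |EKNSUXZ|=23/84, |R|=55/7
final tree: (((((((E:1/2,X:1/2):1,S:3/2):5/3,Z:19/6):71/24,N:49/8):19/40,K:33/5):59/60,U:91/12):23/84,R:55/7)
total length: 11533/280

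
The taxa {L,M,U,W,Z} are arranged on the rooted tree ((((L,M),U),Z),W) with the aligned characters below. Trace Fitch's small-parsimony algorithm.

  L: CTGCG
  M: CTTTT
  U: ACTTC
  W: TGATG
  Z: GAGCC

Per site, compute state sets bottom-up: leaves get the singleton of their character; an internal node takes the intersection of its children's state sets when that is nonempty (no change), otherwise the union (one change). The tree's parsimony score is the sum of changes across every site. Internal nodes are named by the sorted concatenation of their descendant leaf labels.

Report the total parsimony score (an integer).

14

LM@0: {C} ∩ {C} = {C} (intersection, +0)
LMU@0: {C} ∪ {A} = {A,C} (union, +1)
LMUZ@0: {A,C} ∪ {G} = {A,C,G} (union, +1)
LMUWZ@0: {A,C,G} ∪ {T} = {A,C,G,T} (union, +1)
LM@1: {T} ∩ {T} = {T} (intersection, +0)
LMU@1: {T} ∪ {C} = {C,T} (union, +1)
LMUZ@1: {C,T} ∪ {A} = {A,C,T} (union, +1)
LMUWZ@1: {A,C,T} ∪ {G} = {A,C,G,T} (union, +1)
LM@2: {G} ∪ {T} = {G,T} (union, +1)
LMU@2: {G,T} ∩ {T} = {T} (intersection, +0)
LMUZ@2: {T} ∪ {G} = {G,T} (union, +1)
LMUWZ@2: {G,T} ∪ {A} = {A,G,T} (union, +1)
LM@3: {C} ∪ {T} = {C,T} (union, +1)
LMU@3: {C,T} ∩ {T} = {T} (intersection, +0)
LMUZ@3: {T} ∪ {C} = {C,T} (union, +1)
LMUWZ@3: {C,T} ∩ {T} = {T} (intersection, +0)
LM@4: {G} ∪ {T} = {G,T} (union, +1)
LMU@4: {G,T} ∪ {C} = {C,G,T} (union, +1)
LMUZ@4: {C,G,T} ∩ {C} = {C} (intersection, +0)
LMUWZ@4: {C} ∪ {G} = {C,G} (union, +1)
per-site changes: [3, 3, 3, 2, 3]; total = 14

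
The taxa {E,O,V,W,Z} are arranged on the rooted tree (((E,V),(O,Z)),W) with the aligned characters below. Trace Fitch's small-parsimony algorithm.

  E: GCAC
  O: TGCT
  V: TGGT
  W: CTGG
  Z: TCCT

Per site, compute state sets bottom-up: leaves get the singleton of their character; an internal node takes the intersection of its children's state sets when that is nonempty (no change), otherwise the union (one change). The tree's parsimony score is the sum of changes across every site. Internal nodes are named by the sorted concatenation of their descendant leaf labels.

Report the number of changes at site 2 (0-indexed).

2

site 0, node EV: E={G} ∪ V={T} → {G,T} (+1)
site 0, node OZ: O={T} ∩ Z={T} → {T} (+0)
site 0, node EOVZ: EV={G,T} ∩ OZ={T} → {T} (+0)
site 0, node EOVWZ: EOVZ={T} ∪ W={C} → {C,T} (+1)
site 1, node EV: E={C} ∪ V={G} → {C,G} (+1)
site 1, node OZ: O={G} ∪ Z={C} → {C,G} (+1)
site 1, node EOVZ: EV={C,G} ∩ OZ={C,G} → {C,G} (+0)
site 1, node EOVWZ: EOVZ={C,G} ∪ W={T} → {C,G,T} (+1)
site 2, node EV: E={A} ∪ V={G} → {A,G} (+1)
site 2, node OZ: O={C} ∩ Z={C} → {C} (+0)
site 2, node EOVZ: EV={A,G} ∪ OZ={C} → {A,C,G} (+1)
site 2, node EOVWZ: EOVZ={A,C,G} ∩ W={G} → {G} (+0)
site 3, node EV: E={C} ∪ V={T} → {C,T} (+1)
site 3, node OZ: O={T} ∩ Z={T} → {T} (+0)
site 3, node EOVZ: EV={C,T} ∩ OZ={T} → {T} (+0)
site 3, node EOVWZ: EOVZ={T} ∪ W={G} → {G,T} (+1)
per-site changes: [2, 3, 2, 2]; total = 9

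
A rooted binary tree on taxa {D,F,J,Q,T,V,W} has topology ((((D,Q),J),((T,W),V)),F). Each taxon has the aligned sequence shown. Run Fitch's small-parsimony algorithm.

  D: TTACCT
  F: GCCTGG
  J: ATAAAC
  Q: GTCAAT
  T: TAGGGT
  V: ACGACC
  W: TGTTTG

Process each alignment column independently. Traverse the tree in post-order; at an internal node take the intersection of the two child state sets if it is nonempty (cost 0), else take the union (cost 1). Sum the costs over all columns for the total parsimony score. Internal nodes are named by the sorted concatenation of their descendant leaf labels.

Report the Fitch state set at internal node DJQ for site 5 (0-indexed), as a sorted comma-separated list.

[col 0] DQ: children D:{T}, Q:{G} ∪→ {G,T}; cost 1
[col 0] DJQ: children DQ:{G,T}, J:{A} ∪→ {A,G,T}; cost 1
[col 0] TW: children T:{T}, W:{T} ∩→ {T}; cost 0
[col 0] TVW: children TW:{T}, V:{A} ∪→ {A,T}; cost 1
[col 0] DJQTVW: children DJQ:{A,G,T}, TVW:{A,T} ∩→ {A,T}; cost 0
[col 0] DFJQTVW: children DJQTVW:{A,T}, F:{G} ∪→ {A,G,T}; cost 1
[col 1] DQ: children D:{T}, Q:{T} ∩→ {T}; cost 0
[col 1] DJQ: children DQ:{T}, J:{T} ∩→ {T}; cost 0
[col 1] TW: children T:{A}, W:{G} ∪→ {A,G}; cost 1
[col 1] TVW: children TW:{A,G}, V:{C} ∪→ {A,C,G}; cost 1
[col 1] DJQTVW: children DJQ:{T}, TVW:{A,C,G} ∪→ {A,C,G,T}; cost 1
[col 1] DFJQTVW: children DJQTVW:{A,C,G,T}, F:{C} ∩→ {C}; cost 0
[col 2] DQ: children D:{A}, Q:{C} ∪→ {A,C}; cost 1
[col 2] DJQ: children DQ:{A,C}, J:{A} ∩→ {A}; cost 0
[col 2] TW: children T:{G}, W:{T} ∪→ {G,T}; cost 1
[col 2] TVW: children TW:{G,T}, V:{G} ∩→ {G}; cost 0
[col 2] DJQTVW: children DJQ:{A}, TVW:{G} ∪→ {A,G}; cost 1
[col 2] DFJQTVW: children DJQTVW:{A,G}, F:{C} ∪→ {A,C,G}; cost 1
[col 3] DQ: children D:{C}, Q:{A} ∪→ {A,C}; cost 1
[col 3] DJQ: children DQ:{A,C}, J:{A} ∩→ {A}; cost 0
[col 3] TW: children T:{G}, W:{T} ∪→ {G,T}; cost 1
[col 3] TVW: children TW:{G,T}, V:{A} ∪→ {A,G,T}; cost 1
[col 3] DJQTVW: children DJQ:{A}, TVW:{A,G,T} ∩→ {A}; cost 0
[col 3] DFJQTVW: children DJQTVW:{A}, F:{T} ∪→ {A,T}; cost 1
[col 4] DQ: children D:{C}, Q:{A} ∪→ {A,C}; cost 1
[col 4] DJQ: children DQ:{A,C}, J:{A} ∩→ {A}; cost 0
[col 4] TW: children T:{G}, W:{T} ∪→ {G,T}; cost 1
[col 4] TVW: children TW:{G,T}, V:{C} ∪→ {C,G,T}; cost 1
[col 4] DJQTVW: children DJQ:{A}, TVW:{C,G,T} ∪→ {A,C,G,T}; cost 1
[col 4] DFJQTVW: children DJQTVW:{A,C,G,T}, F:{G} ∩→ {G}; cost 0
[col 5] DQ: children D:{T}, Q:{T} ∩→ {T}; cost 0
[col 5] DJQ: children DQ:{T}, J:{C} ∪→ {C,T}; cost 1
[col 5] TW: children T:{T}, W:{G} ∪→ {G,T}; cost 1
[col 5] TVW: children TW:{G,T}, V:{C} ∪→ {C,G,T}; cost 1
[col 5] DJQTVW: children DJQ:{C,T}, TVW:{C,G,T} ∩→ {C,T}; cost 0
[col 5] DFJQTVW: children DJQTVW:{C,T}, F:{G} ∪→ {C,G,T}; cost 1
per-site changes: [4, 3, 4, 4, 4, 4]; total = 23

C,T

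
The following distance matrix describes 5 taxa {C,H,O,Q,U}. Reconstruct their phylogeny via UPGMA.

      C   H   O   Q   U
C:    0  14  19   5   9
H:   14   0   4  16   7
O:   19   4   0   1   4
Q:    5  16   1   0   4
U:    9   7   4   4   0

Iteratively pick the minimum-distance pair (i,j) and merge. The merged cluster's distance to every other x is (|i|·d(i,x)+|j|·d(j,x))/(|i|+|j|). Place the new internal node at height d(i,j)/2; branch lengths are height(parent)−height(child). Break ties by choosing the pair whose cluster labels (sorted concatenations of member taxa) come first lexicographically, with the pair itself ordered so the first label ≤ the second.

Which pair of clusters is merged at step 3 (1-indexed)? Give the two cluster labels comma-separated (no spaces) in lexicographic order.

1. join O+Q (d=1) ⇒ OQ; edges |O|=1/2, |Q|=1/2
  updated: d(C,OQ)=12, d(H,OQ)=10, d(OQ,U)=4
2. join OQ+U (d=4) ⇒ OQU; edges |OQ|=3/2, |U|=2
  updated: d(C,OQU)=11, d(H,OQU)=9
3. join H+OQU (d=9) ⇒ HOQU; edges |H|=9/2, |OQU|=5/2
  updated: d(C,HOQU)=47/4
4. join C+HOQU (d=47/4) ⇒ CHOQU; edges |C|=47/8, |HOQU|=11/8
final tree: (C:47/8,(H:9/2,((O:1/2,Q:1/2):3/2,U:2):5/2):11/8)
total length: 75/4

H,OQU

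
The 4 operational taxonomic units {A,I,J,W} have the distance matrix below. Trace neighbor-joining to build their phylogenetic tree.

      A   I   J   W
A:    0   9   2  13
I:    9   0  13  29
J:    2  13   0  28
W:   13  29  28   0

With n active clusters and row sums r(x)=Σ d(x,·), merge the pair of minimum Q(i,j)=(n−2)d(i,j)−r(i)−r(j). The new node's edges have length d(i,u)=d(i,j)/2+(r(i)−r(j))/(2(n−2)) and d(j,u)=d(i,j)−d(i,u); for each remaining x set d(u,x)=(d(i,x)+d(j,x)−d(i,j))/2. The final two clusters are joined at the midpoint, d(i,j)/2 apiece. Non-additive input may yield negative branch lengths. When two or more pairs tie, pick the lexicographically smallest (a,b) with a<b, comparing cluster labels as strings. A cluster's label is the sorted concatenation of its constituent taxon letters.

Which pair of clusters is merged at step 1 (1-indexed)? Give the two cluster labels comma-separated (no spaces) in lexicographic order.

A,W

iteration 1: select A,W (d=13, Q=-68); attach at lengths (-5, 18); label the merged cluster AW
  updated: d(AW,I)=25/2, d(AW,J)=17/2
iteration 2: select AW,I (d=25/2, Q=-34); attach at lengths (4, 17/2); label the merged cluster AIW
  updated: d(AIW,J)=9/2
iteration 3: select AIW,J (d=9/2); attach at lengths (9/4, 9/4); label the merged cluster AIJW
final tree: (((A:-5,W:18):4,I:17/2):9/4,J:9/4)
total length: 30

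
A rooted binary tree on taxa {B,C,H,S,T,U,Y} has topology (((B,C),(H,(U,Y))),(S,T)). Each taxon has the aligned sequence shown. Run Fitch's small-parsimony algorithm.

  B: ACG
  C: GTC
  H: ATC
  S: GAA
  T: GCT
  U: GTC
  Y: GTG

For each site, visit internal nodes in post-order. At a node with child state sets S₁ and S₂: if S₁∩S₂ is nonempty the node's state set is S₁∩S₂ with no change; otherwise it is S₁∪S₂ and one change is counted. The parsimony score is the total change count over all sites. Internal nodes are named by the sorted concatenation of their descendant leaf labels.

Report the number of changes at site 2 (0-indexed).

4

BC@0: {A} ∪ {G} = {A,G} (union, +1)
UY@0: {G} ∩ {G} = {G} (intersection, +0)
HUY@0: {A} ∪ {G} = {A,G} (union, +1)
BCHUY@0: {A,G} ∩ {A,G} = {A,G} (intersection, +0)
ST@0: {G} ∩ {G} = {G} (intersection, +0)
BCHSTUY@0: {A,G} ∩ {G} = {G} (intersection, +0)
BC@1: {C} ∪ {T} = {C,T} (union, +1)
UY@1: {T} ∩ {T} = {T} (intersection, +0)
HUY@1: {T} ∩ {T} = {T} (intersection, +0)
BCHUY@1: {C,T} ∩ {T} = {T} (intersection, +0)
ST@1: {A} ∪ {C} = {A,C} (union, +1)
BCHSTUY@1: {T} ∪ {A,C} = {A,C,T} (union, +1)
BC@2: {G} ∪ {C} = {C,G} (union, +1)
UY@2: {C} ∪ {G} = {C,G} (union, +1)
HUY@2: {C} ∩ {C,G} = {C} (intersection, +0)
BCHUY@2: {C,G} ∩ {C} = {C} (intersection, +0)
ST@2: {A} ∪ {T} = {A,T} (union, +1)
BCHSTUY@2: {C} ∪ {A,T} = {A,C,T} (union, +1)
per-site changes: [2, 3, 4]; total = 9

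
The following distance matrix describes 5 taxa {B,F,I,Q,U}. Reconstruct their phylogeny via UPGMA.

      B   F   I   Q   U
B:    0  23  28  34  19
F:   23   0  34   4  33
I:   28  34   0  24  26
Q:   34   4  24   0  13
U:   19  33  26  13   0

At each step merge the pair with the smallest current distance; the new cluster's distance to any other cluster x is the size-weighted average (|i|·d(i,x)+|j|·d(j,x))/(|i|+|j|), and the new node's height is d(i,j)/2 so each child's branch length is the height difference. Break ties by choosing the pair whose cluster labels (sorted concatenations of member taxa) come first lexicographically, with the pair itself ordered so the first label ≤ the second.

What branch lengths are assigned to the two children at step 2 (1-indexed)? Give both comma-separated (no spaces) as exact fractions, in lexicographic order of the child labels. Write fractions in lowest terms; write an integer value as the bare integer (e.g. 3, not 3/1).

step 1: merge (F,Q) at d=4; branch lengths F→2, Q→2; new cluster FQ
  updated: d(B,FQ)=57/2, d(FQ,I)=29, d(FQ,U)=23
step 2: merge (B,U) at d=19; branch lengths B→19/2, U→19/2; new cluster BU
  updated: d(BU,FQ)=103/4, d(BU,I)=27
step 3: merge (BU,FQ) at d=103/4; branch lengths BU→27/8, FQ→87/8; new cluster BFQU
  updated: d(BFQU,I)=28
step 4: merge (BFQU,I) at d=28; branch lengths BFQU→9/8, I→14; new cluster BFIQU
final tree: (((B:19/2,U:19/2):27/8,(F:2,Q:2):87/8):9/8,I:14)
total length: 419/8

19/2,19/2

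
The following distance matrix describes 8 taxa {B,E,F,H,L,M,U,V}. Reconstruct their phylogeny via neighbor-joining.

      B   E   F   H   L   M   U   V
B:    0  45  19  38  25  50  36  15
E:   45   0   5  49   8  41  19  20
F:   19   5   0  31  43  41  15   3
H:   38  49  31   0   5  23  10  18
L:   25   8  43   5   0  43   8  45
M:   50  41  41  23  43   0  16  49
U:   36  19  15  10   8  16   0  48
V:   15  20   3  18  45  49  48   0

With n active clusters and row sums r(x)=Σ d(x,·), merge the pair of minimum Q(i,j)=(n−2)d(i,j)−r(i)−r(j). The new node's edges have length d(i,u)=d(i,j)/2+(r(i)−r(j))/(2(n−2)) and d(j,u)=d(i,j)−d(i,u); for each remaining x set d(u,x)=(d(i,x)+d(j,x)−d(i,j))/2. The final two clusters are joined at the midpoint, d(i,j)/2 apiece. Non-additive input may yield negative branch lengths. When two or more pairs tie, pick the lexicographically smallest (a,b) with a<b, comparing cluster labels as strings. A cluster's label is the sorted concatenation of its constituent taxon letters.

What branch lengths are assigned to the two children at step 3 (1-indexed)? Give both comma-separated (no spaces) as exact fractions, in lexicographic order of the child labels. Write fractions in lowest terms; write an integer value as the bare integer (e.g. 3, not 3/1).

step 1: merge (F,V) at d=3, Q=-337; branch lengths F→-23/12, V→59/12; new cluster FV
  updated: d(B,FV)=31/2, d(E,FV)=11, d(FV,H)=23, d(FV,L)=85/2, d(FV,M)=87/2, d(FV,U)=30
step 2: merge (B,FV) at d=31/2, Q=-595/2; branch lengths B→243/20, FV→67/20; new cluster BFV
  updated: d(BFV,E)=81/4, d(BFV,H)=91/4, d(BFV,L)=26, d(BFV,M)=39, d(BFV,U)=101/4
step 3: merge (E,L) at d=8, Q=-781/4; branch lengths E→317/32, L→-61/32; new cluster EL
  updated: d(BFV,EL)=153/8, d(EL,H)=23, d(EL,M)=38, d(EL,U)=19/2
step 4: merge (BFV,EL) at d=153/8, Q=-1107/8; branch lengths BFV→197/16, EL→109/16; new cluster BEFLV
  updated: d(BEFLV,H)=213/16, d(BEFLV,M)=463/16, d(BEFLV,U)=125/16
step 5: merge (BEFLV,H) at d=213/16, Q=-279/4; branch lengths BEFLV→243/32, H→183/32; new cluster BEFHLV
  updated: d(BEFHLV,M)=309/16, d(BEFHLV,U)=9/4
step 6: merge (BEFHLV,M) at d=309/16, Q=-601/16; branch lengths BEFHLV→89/32, M→529/32; new cluster BEFHLMV
  updated: d(BEFHLMV,U)=-17/32
step 7: merge (BEFHLMV,U) at d=-17/32; branch lengths BEFHLMV→-17/64, U→-17/64; new cluster BEFHLMUV
final tree: (((((B:243/20,(F:-23/12,V:59/12):67/20):197/16,(E:317/32,L:-61/32):109/16):243/32,H:183/32):89/32,M:529/32):-17/64,U:-17/64)
total length: 2487/32

317/32,-61/32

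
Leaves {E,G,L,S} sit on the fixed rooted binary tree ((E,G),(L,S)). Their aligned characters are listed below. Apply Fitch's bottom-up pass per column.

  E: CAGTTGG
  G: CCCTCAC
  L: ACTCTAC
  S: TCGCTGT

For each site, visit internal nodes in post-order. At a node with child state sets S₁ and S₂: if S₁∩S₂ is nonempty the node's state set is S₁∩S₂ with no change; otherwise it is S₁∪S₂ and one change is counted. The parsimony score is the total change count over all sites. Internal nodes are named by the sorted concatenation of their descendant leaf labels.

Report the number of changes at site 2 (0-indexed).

2

[col 0] EG: children E:{C}, G:{C} ∩→ {C}; cost 0
[col 0] LS: children L:{A}, S:{T} ∪→ {A,T}; cost 1
[col 0] EGLS: children EG:{C}, LS:{A,T} ∪→ {A,C,T}; cost 1
[col 1] EG: children E:{A}, G:{C} ∪→ {A,C}; cost 1
[col 1] LS: children L:{C}, S:{C} ∩→ {C}; cost 0
[col 1] EGLS: children EG:{A,C}, LS:{C} ∩→ {C}; cost 0
[col 2] EG: children E:{G}, G:{C} ∪→ {C,G}; cost 1
[col 2] LS: children L:{T}, S:{G} ∪→ {G,T}; cost 1
[col 2] EGLS: children EG:{C,G}, LS:{G,T} ∩→ {G}; cost 0
[col 3] EG: children E:{T}, G:{T} ∩→ {T}; cost 0
[col 3] LS: children L:{C}, S:{C} ∩→ {C}; cost 0
[col 3] EGLS: children EG:{T}, LS:{C} ∪→ {C,T}; cost 1
[col 4] EG: children E:{T}, G:{C} ∪→ {C,T}; cost 1
[col 4] LS: children L:{T}, S:{T} ∩→ {T}; cost 0
[col 4] EGLS: children EG:{C,T}, LS:{T} ∩→ {T}; cost 0
[col 5] EG: children E:{G}, G:{A} ∪→ {A,G}; cost 1
[col 5] LS: children L:{A}, S:{G} ∪→ {A,G}; cost 1
[col 5] EGLS: children EG:{A,G}, LS:{A,G} ∩→ {A,G}; cost 0
[col 6] EG: children E:{G}, G:{C} ∪→ {C,G}; cost 1
[col 6] LS: children L:{C}, S:{T} ∪→ {C,T}; cost 1
[col 6] EGLS: children EG:{C,G}, LS:{C,T} ∩→ {C}; cost 0
per-site changes: [2, 1, 2, 1, 1, 2, 2]; total = 11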